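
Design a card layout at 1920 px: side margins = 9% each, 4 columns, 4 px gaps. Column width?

Each margin = 9% of 1920 = 172.8 px; content = 1920 − 2·172.8 = 1574.4 px.
1574.4 − 3·4 = 1562.4; ÷4 gives c = 390.6 px.

390.6 px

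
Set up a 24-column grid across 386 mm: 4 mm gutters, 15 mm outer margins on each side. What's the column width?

Take off 30 mm of margins, leaving 356 mm.
Subtracting 23 gutters of 4 leaves 264 for 24 columns, so c = 11 mm.

11 mm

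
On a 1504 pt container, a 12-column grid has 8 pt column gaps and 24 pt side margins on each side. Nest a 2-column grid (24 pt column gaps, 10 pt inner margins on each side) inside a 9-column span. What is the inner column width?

523 pt

Outer content = 1504 − 2·24 = 1456 pt.
Subtracting 11 column gaps of 8 leaves 1368 for 12 columns, so c = 114 pt.
Span of 9: 9·114 + 8·8 = 1026 + 64 = 1090 pt.
Inner content = 1090 − 2·10 = 1070 pt.
2d + 1·24 = 1070 → 2d = 1046 → d = 523 pt.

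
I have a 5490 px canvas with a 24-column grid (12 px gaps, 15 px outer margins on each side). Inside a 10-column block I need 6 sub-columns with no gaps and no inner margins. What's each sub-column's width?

378 px

Outer content = 5490 − 2·15 = 5460 px.
24c + 23·12 = 5460 → 24c = 5184 → c = 216 px.
10-column span = 10·216 + 9·12 = 2268 px.
6d = 2268 → d = 378 px.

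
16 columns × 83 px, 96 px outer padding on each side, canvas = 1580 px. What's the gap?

Subtract both margins: 1580 − 2·96 = 1388 px.
16·83 + 15g = 1388 → 15g = 60 → g = 4 px.

4 px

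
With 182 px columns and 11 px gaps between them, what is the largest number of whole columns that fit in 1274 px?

Each extra column adds 182 + 11 = 193 px.
(1274 + 11) / 193 = 6.66, so 6 columns fit.

6 columns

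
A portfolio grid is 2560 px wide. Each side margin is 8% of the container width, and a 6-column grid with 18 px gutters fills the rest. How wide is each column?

Each margin = 8% of 2560 = 204.8 px; content = 2560 − 2·204.8 = 2150.4 px.
6c + 5·18 = 2150.4 → 6c = 2060.4 → c = 343.4 px.

343.4 px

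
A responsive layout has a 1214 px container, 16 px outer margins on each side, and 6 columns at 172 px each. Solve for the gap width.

30 px

Take off 32 px of margins, leaving 1182 px.
6·172 + 5g = 1182 → 5g = 150 → g = 30 px.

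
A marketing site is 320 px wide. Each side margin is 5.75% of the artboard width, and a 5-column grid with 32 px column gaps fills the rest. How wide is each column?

320 × (1 − 2·5.75%) = 320 × 88.5% = 283.2 px for the columns.
Subtracting 4 column gaps of 32 leaves 155.2 for 5 columns, so c = 31.04 px.

31.04 px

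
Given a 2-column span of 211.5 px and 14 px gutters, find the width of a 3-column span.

324.25 px

2c + 1·14 = 211.5 → 2c = 197.5 → c = 98.75 px.
3 columns plus 2 gutters: 296.25 + 28 = 324.25 px.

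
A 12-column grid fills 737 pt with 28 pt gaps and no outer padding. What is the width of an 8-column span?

482 pt

12c + 11·28 = 737 → 12c = 429 → c = 35.75 pt.
8 columns plus 7 gaps: 286 + 196 = 482 pt.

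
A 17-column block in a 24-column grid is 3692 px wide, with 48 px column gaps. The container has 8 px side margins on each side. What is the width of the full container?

5248 px

Subtracting 16 column gaps of 48 leaves 2924 for 17 columns, so c = 172 px.
Container = 2·8 + 24·172 + 23·48 = 16 + 4128 + 1104 = 5248 px.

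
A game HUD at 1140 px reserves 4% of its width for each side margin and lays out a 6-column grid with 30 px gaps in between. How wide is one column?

Each margin = 4% of 1140 = 45.6 px; content = 1140 − 2·45.6 = 1048.8 px.
Subtracting 5 gaps of 30 leaves 898.8 for 6 columns, so c = 149.8 px.

149.8 px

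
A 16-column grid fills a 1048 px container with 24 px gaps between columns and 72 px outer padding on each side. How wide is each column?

Subtract both margins: 1048 − 2·72 = 904 px.
904 − 15·24 = 544; ÷16 gives c = 34 px.

34 px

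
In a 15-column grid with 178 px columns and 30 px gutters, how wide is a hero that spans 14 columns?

2882 px

Span of 14: 14·178 + 13·30 = 2492 + 390 = 2882 px.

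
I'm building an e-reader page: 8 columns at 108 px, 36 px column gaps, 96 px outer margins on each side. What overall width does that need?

Artboard = 2·96 + 8·108 + 7·36 = 192 + 864 + 252 = 1308 px.

1308 px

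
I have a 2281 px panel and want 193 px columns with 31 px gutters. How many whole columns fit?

k columns need k·193 + (k−1)·31 = k·224 − 31.
k·224 − 31 ≤ 2281 → k ≤ 2312 / 224 ≈ 10.32, so k = 10.

10 columns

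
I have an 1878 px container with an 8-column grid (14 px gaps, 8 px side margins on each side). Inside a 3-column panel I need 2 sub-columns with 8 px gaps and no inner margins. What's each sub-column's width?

340.75 px

Outer content = 1878 − 2·8 = 1862 px.
1862 − 7·14 = 1764; ÷8 gives c = 220.5 px.
Span of 3: 3·220.5 + 2·14 = 661.5 + 28 = 689.5 px.
689.5 − 1·8 = 681.5; ÷2 gives d = 340.75 px.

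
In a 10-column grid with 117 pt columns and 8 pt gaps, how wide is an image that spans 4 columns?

Span of 4: 4·117 + 3·8 = 468 + 24 = 492 pt.

492 pt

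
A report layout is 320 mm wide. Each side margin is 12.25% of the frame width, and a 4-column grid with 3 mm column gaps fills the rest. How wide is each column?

320 × (1 − 2·12.25%) = 320 × 75.5% = 241.6 mm for the columns.
Subtracting 3 column gaps of 3 leaves 232.6 for 4 columns, so c = 58.15 mm.

58.15 mm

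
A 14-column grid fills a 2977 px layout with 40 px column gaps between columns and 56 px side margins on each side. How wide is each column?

Subtract both margins: 2977 − 2·56 = 2865 px.
2865 − 13·40 = 2345; ÷14 gives c = 167.5 px.

167.5 px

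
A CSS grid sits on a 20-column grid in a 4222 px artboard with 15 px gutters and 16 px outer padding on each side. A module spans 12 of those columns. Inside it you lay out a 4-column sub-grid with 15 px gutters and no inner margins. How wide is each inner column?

Subtract both margins: 4222 − 2·16 = 4190 px.
20 columns + 19 gutters: 20c + 19·15 = 4190.
20c = 4190 − 285 = 3905, so c = 195.25 px.
12-column span = 12·195.25 + 11·15 = 2508 px.
4 columns + 3 gutters: 4d + 3·15 = 2508.
4d = 2508 − 45 = 2463, so d = 615.75 px.

615.75 px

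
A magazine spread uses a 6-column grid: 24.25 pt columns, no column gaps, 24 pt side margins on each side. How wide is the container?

193.5 pt

Container = 2·24 + 6·24.25 = 48 + 145.5 = 193.5 pt.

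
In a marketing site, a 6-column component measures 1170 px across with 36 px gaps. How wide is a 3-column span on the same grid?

567 px

6 columns + 5 gaps: 6c + 5·36 = 1170.
6c = 1170 − 180 = 990, so c = 165 px.
3-column span = 3·165 + 2·36 = 567 px.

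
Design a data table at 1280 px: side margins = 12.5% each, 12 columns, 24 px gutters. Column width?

Margins: 12.5% × 1280 = 160 px each, so content = 1280 − 320 = 960 px.
960 − 11·24 = 696; ÷12 gives c = 58 px.

58 px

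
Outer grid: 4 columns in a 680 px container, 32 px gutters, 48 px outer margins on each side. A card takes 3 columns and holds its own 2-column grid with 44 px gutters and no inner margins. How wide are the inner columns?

193 px

Subtract both margins: 680 − 2·48 = 584 px.
4c + 3·32 = 584 → 4c = 488 → c = 122 px.
3-column span = 3·122 + 2·32 = 430 px.
430 − 1·44 = 386; ÷2 gives d = 193 px.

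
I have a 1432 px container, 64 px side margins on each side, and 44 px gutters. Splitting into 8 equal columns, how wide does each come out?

Content width = 1432 − 2·64 = 1304 px.
1304 − 7·44 = 996; ÷8 gives c = 124.5 px.

124.5 px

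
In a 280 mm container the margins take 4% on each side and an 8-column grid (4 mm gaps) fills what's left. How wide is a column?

Each margin = 4% of 280 = 11.2 mm; content = 280 − 2·11.2 = 257.6 mm.
8 columns + 7 gaps: 8c + 7·4 = 257.6.
8c = 257.6 − 28 = 229.6, so c = 28.7 mm.

28.7 mm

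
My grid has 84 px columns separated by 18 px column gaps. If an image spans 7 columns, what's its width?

Span of 7: 7·84 + 6·18 = 588 + 108 = 696 px.

696 px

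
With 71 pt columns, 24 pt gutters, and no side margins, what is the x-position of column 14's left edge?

1235 pt

No margin, so column 14 starts at 13·(column + gutter) = 13·95 = 1235 pt.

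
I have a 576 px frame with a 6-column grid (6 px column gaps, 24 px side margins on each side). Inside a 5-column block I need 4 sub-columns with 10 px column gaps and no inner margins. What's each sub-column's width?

Outer content = 576 − 2·24 = 528 px.
Subtracting 5 column gaps of 6 leaves 498 for 6 columns, so c = 83 px.
5 columns plus 4 column gaps: 415 + 24 = 439 px.
439 − 3·10 = 409; ÷4 gives d = 102.25 px.

102.25 px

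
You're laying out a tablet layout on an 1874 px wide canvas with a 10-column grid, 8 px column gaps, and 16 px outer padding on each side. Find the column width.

177 px

Content width = 1874 − 2·16 = 1842 px.
Subtracting 9 column gaps of 8 leaves 1770 for 10 columns, so c = 177 px.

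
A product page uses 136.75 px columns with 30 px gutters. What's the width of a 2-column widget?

2-column span = 2·136.75 + 1·30 = 303.5 px.

303.5 px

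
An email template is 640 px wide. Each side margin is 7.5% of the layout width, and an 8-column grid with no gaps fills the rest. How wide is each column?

68 px

Each margin = 7.5% of 640 = 48 px; content = 640 − 2·48 = 544 px.
544 / 8 = 68 px per column.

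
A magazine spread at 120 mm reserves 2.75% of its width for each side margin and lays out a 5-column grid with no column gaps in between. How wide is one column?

22.68 mm

Each margin = 2.75% of 120 = 3.3 mm; content = 120 − 2·3.3 = 113.4 mm.
With no column gaps, each column is 113.4/5 = 22.68 mm.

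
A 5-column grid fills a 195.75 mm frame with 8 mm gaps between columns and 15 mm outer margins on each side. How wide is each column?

Content width = 195.75 − 2·15 = 165.75 mm.
5c + 4·8 = 165.75 → 5c = 133.75 → c = 26.75 mm.

26.75 mm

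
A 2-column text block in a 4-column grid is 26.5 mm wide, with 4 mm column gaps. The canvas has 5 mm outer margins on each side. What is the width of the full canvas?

67 mm

Subtracting 1 column gap of 4 leaves 22.5 for 2 columns, so c = 11.25 mm.
Canvas = 2·5 + 4·11.25 + 3·4 = 10 + 45 + 12 = 67 mm.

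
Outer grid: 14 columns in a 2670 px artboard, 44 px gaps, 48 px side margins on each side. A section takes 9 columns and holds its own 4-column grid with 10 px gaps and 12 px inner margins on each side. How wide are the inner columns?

Take off 96 px of margins, leaving 2574 px.
14c + 13·44 = 2574 → 14c = 2002 → c = 143 px.
9 columns plus 8 gaps: 1287 + 352 = 1639 px.
Inner content = 1639 − 2·12 = 1615 px.
1615 − 3·10 = 1585; ÷4 gives d = 396.25 px.

396.25 px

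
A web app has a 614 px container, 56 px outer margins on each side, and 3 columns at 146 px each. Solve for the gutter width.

32 px

Take off 112 px of margins, leaving 502 px.
3 columns take 3·146 = 438 px; remaining 64 splits into 2 gutters.
g = 64 / 2 = 32 px.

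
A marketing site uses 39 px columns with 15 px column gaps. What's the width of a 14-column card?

14 columns plus 13 column gaps: 546 + 195 = 741 px.

741 px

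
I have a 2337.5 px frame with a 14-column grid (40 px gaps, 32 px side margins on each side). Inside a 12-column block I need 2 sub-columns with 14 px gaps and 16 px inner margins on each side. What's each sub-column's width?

Inside the margins: 2337.5 − 64 = 2273.5 px.
14c + 13·40 = 2273.5 → 14c = 1753.5 → c = 125.25 px.
12 columns plus 11 gaps: 1503 + 440 = 1943 px.
Inner content = 1943 − 2·16 = 1911 px.
1911 − 1·14 = 1897; ÷2 gives d = 948.5 px.

948.5 px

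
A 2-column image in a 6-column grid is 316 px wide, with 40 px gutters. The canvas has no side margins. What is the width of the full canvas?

1028 px

2c + 1·40 = 316 → 2c = 276 → c = 138 px.
Canvas = 6·138 + 5·40 = 828 + 200 = 1028 px.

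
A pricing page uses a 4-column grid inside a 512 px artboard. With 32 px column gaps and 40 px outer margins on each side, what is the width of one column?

Take off 80 px of margins, leaving 432 px.
432 − 3·32 = 336; ÷4 gives c = 84 px.

84 px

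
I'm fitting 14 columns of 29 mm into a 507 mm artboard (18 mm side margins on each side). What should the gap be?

5 mm

Subtract both margins: 507 − 2·18 = 471 mm.
Columns use 406 mm, leaving 65 mm across 13 gaps = 5 mm each.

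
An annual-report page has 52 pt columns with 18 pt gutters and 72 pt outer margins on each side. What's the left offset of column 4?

282 pt

Each column+gutter stride is 70 pt; 3 of them past the 72 pt margin is 72 + 210 = 282 pt.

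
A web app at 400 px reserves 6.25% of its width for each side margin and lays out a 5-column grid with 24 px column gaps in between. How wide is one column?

Margins: 6.25% × 400 = 25 px each, so content = 400 − 50 = 350 px.
Subtracting 4 column gaps of 24 leaves 254 for 5 columns, so c = 50.8 px.

50.8 px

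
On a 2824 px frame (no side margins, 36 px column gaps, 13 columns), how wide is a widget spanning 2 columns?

13c + 12·36 = 2824 → 13c = 2392 → c = 184 px.
2-column span = 2·184 + 1·36 = 404 px.

404 px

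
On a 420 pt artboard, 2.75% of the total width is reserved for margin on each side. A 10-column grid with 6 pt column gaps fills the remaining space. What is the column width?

34.29 pt

Margins: 2.75% × 420 = 11.55 pt each, so content = 420 − 23.1 = 396.9 pt.
Subtracting 9 column gaps of 6 leaves 342.9 for 10 columns, so c = 34.29 pt.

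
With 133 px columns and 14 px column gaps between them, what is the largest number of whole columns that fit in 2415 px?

k columns need k·133 + (k−1)·14 = k·147 − 14.
k·147 − 14 ≤ 2415 → k ≤ 2429 / 147 ≈ 16.52, so k = 16.

16 columns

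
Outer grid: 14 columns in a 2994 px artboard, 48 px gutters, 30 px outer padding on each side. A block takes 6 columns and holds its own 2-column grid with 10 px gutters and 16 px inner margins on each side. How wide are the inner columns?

Subtract both margins: 2994 − 2·30 = 2934 px.
Subtracting 13 gutters of 48 leaves 2310 for 14 columns, so c = 165 px.
6-column span = 6·165 + 5·48 = 1230 px.
Inner content = 1230 − 2·16 = 1198 px.
2 columns + 1 gutter: 2d + 1·10 = 1198.
2d = 1198 − 10 = 1188, so d = 594 px.

594 px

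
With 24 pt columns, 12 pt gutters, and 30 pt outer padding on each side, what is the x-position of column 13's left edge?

462 pt

Before column 13: the margin + 12 columns + 12 gutters.
Offset = 30 + 12·(24 + 12) = 30 + 432 = 462 pt.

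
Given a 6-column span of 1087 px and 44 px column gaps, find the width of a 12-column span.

6 columns + 5 column gaps: 6c + 5·44 = 1087.
6c = 1087 − 220 = 867, so c = 144.5 px.
Span of 12: 12·144.5 + 11·44 = 1734 + 484 = 2218 px.

2218 px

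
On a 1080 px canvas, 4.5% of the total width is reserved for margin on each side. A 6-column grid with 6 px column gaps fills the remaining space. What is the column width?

Margins: 4.5% × 1080 = 48.6 px each, so content = 1080 − 97.2 = 982.8 px.
982.8 − 5·6 = 952.8; ÷6 gives c = 158.8 px.

158.8 px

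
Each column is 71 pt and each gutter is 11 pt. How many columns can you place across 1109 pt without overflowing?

k columns need k·71 + (k−1)·11 = k·82 − 11.
k·82 − 11 ≤ 1109 → k ≤ 1120 / 82 ≈ 13.66, so k = 13.

13 columns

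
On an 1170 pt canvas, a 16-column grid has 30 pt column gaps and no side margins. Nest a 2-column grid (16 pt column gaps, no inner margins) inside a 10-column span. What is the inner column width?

16c + 15·30 = 1170 → 16c = 720 → c = 45 pt.
Span of 10: 10·45 + 9·30 = 450 + 270 = 720 pt.
720 − 1·16 = 704; ÷2 gives d = 352 pt.

352 pt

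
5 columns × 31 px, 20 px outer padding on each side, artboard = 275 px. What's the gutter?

20 px

Subtract both margins: 275 − 2·20 = 235 px.
Columns use 155 px, leaving 80 px across 4 gutters = 20 px each.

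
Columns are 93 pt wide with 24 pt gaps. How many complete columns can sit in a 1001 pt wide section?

Each extra column adds 93 + 24 = 117 pt.
(1001 + 24) / 117 = 8.76, so 8 columns fit.

8 columns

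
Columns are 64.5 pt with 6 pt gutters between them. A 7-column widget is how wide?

487.5 pt

7-column span = 7·64.5 + 6·6 = 487.5 pt.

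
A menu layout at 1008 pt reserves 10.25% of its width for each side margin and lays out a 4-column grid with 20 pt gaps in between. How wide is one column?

185.34 pt

Margins: 10.25% × 1008 = 103.32 pt each, so content = 1008 − 206.64 = 801.36 pt.
801.36 − 3·20 = 741.36; ÷4 gives c = 185.34 pt.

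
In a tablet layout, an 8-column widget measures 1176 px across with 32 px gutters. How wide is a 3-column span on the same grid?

421 px

1176 − 7·32 = 952; ÷8 gives c = 119 px.
3-column span = 3·119 + 2·32 = 421 px.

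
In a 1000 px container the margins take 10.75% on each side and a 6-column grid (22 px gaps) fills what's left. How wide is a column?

Margins: 10.75% × 1000 = 107.5 px each, so content = 1000 − 215 = 785 px.
785 − 5·22 = 675; ÷6 gives c = 112.5 px.

112.5 px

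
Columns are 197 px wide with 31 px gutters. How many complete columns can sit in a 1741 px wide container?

7 columns

Each extra column adds 197 + 31 = 228 px.
(1741 + 31) / 228 = 7.77, so 7 columns fit.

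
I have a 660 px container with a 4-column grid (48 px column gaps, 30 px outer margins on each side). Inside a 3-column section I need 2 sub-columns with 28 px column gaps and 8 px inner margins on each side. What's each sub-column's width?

Subtract both margins: 660 − 2·30 = 600 px.
4c + 3·48 = 600 → 4c = 456 → c = 114 px.
3-column span = 3·114 + 2·48 = 438 px.
Inner content = 438 − 2·8 = 422 px.
2d + 1·28 = 422 → 2d = 394 → d = 197 px.

197 px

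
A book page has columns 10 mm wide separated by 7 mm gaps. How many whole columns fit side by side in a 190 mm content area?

11 columns: 11·10 + 10·7 = 180 mm ≤ 190.
12 columns: 197 mm > 190. So 11.

11 columns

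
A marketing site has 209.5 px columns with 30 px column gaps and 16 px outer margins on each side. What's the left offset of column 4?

Each column+gutter stride is 239.5 px; 3 of them past the 16 px margin is 16 + 718.5 = 734.5 px.

734.5 px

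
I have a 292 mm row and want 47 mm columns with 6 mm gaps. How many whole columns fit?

Each extra column adds 47 + 6 = 53 mm.
(292 + 6) / 53 = 5.62, so 5 columns fit.

5 columns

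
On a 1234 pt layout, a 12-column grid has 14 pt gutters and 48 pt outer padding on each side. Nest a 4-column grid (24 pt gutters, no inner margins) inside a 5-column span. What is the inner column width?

98.5 pt

Take off 96 pt of margins, leaving 1138 pt.
Subtracting 11 gutters of 14 leaves 984 for 12 columns, so c = 82 pt.
5-column span = 5·82 + 4·14 = 466 pt.
466 − 3·24 = 394; ÷4 gives d = 98.5 pt.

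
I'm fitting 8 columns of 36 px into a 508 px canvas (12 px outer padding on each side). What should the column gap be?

28 px

Content width = 508 − 2·12 = 484 px.
8·36 + 7g = 484 → 7g = 196 → g = 28 px.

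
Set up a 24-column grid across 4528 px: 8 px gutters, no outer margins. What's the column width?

24 columns + 23 gutters: 24c + 23·8 = 4528.
24c = 4528 − 184 = 4344, so c = 181 px.

181 px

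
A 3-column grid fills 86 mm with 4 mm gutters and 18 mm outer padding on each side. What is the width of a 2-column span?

Inside the margins: 86 − 36 = 50 mm.
3c + 2·4 = 50 → 3c = 42 → c = 14 mm.
2 columns plus 1 gutter: 28 + 4 = 32 mm.

32 mm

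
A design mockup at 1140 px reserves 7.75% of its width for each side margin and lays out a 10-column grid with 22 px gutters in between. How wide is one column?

Margins: 7.75% × 1140 = 88.35 px each, so content = 1140 − 176.7 = 963.3 px.
10 columns + 9 gutters: 10c + 9·22 = 963.3.
10c = 963.3 − 198 = 765.3, so c = 76.53 px.

76.53 px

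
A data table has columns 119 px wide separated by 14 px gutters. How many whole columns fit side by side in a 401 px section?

3 columns

3 columns: 3·119 + 2·14 = 385 px ≤ 401.
4 columns: 518 px > 401. So 3.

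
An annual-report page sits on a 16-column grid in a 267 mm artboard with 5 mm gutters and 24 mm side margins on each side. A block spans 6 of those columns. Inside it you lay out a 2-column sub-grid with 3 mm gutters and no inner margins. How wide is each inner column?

Take off 48 mm of margins, leaving 219 mm.
16 columns + 15 gutters: 16c + 15·5 = 219.
16c = 219 − 75 = 144, so c = 9 mm.
6-column span = 6·9 + 5·5 = 79 mm.
Subtracting 1 gutter of 3 leaves 76 for 2 columns, so d = 38 mm.

38 mm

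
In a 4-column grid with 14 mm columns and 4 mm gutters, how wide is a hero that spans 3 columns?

50 mm

Span of 3: 3·14 + 2·4 = 42 + 8 = 50 mm.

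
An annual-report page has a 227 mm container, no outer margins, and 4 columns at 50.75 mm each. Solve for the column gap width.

4 columns take 4·50.75 = 203 mm; remaining 24 splits into 3 column gaps.
g = 24 / 3 = 8 mm.

8 mm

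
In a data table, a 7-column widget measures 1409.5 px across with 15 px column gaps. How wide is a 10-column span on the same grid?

7c + 6·15 = 1409.5 → 7c = 1319.5 → c = 188.5 px.
10 columns plus 9 column gaps: 1885 + 135 = 2020 px.

2020 px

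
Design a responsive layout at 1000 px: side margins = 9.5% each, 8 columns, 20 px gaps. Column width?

83.75 px

Each margin = 9.5% of 1000 = 95 px; content = 1000 − 2·95 = 810 px.
810 − 7·20 = 670; ÷8 gives c = 83.75 px.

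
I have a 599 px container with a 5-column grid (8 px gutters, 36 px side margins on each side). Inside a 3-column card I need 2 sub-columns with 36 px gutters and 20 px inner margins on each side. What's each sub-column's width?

Inside the margins: 599 − 72 = 527 px.
Subtracting 4 gutters of 8 leaves 495 for 5 columns, so c = 99 px.
3 columns plus 2 gutters: 297 + 16 = 313 px.
Inner content = 313 − 2·20 = 273 px.
2d + 1·36 = 273 → 2d = 237 → d = 118.5 px.

118.5 px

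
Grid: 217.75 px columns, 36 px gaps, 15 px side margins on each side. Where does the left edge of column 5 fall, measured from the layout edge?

1030 px

Each column+gutter stride is 253.75 px; 4 of them past the 15 px margin is 15 + 1015 = 1030 px.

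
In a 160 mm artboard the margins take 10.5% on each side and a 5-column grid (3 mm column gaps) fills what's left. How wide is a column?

22.88 mm

Margins: 10.5% × 160 = 16.8 mm each, so content = 160 − 33.6 = 126.4 mm.
5c + 4·3 = 126.4 → 5c = 114.4 → c = 22.88 mm.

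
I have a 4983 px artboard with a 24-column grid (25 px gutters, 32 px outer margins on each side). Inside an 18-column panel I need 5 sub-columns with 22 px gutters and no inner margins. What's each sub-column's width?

Subtract both margins: 4983 − 2·32 = 4919 px.
24c + 23·25 = 4919 → 24c = 4344 → c = 181 px.
Span of 18: 18·181 + 17·25 = 3258 + 425 = 3683 px.
Subtracting 4 gutters of 22 leaves 3595 for 5 columns, so d = 719 px.

719 px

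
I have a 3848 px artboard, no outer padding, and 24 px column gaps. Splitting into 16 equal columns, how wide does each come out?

218 px

Subtracting 15 column gaps of 24 leaves 3488 for 16 columns, so c = 218 px.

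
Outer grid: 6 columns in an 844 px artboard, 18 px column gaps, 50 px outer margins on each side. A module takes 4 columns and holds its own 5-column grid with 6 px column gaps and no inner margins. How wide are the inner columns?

93.2 px

Take off 100 px of margins, leaving 744 px.
744 − 5·18 = 654; ÷6 gives c = 109 px.
Span of 4: 4·109 + 3·18 = 436 + 54 = 490 px.
Subtracting 4 column gaps of 6 leaves 466 for 5 columns, so d = 93.2 px.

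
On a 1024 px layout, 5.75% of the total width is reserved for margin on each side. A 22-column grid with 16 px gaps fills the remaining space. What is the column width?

25.92 px

Margins: 5.75% × 1024 = 58.88 px each, so content = 1024 − 117.76 = 906.24 px.
22c + 21·16 = 906.24 → 22c = 570.24 → c = 25.92 px.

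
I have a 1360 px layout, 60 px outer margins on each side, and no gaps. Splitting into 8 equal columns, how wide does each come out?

155 px

Inside the margins: 1360 − 120 = 1240 px.
8c = 1240 → c = 155 px.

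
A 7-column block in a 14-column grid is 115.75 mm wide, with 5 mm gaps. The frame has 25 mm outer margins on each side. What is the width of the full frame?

286.5 mm

7c + 6·5 = 115.75 → 7c = 85.75 → c = 12.25 mm.
Total width: 2·25 + 14·12.25 + 13·5 = 286.5 mm.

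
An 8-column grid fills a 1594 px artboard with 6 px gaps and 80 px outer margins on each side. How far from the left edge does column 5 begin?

800 px

Take off 160 px of margins, leaving 1434 px.
1434 − 7·6 = 1392; ÷8 gives c = 174 px.
Each column+gutter stride is 180 px; 4 of them past the 80 px margin is 80 + 720 = 800 px.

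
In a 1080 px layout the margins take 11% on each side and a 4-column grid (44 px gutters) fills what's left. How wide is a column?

Each margin = 11% of 1080 = 118.8 px; content = 1080 − 2·118.8 = 842.4 px.
4c + 3·44 = 842.4 → 4c = 710.4 → c = 177.6 px.

177.6 px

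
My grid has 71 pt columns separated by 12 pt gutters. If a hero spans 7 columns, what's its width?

569 pt

7 columns plus 6 gutters: 497 + 72 = 569 pt.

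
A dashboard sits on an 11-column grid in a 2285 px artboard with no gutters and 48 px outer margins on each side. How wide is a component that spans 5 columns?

Subtract both margins: 2285 − 2·48 = 2189 px.
With no gutters, each column is 2189/11 = 199 px.
5-column span = 5·199 = 995 px.

995 px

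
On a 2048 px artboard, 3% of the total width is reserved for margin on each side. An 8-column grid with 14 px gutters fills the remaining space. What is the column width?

Each margin = 3% of 2048 = 61.44 px; content = 2048 − 2·61.44 = 1925.12 px.
8 columns + 7 gutters: 8c + 7·14 = 1925.12.
8c = 1925.12 − 98 = 1827.12, so c = 228.39 px.

228.39 px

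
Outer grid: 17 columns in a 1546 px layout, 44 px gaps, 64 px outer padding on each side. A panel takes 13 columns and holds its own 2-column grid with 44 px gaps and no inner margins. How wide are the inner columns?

515 px

Subtract both margins: 1546 − 2·64 = 1418 px.
17 columns + 16 gaps: 17c + 16·44 = 1418.
17c = 1418 − 704 = 714, so c = 42 px.
13 columns plus 12 gaps: 546 + 528 = 1074 px.
2 columns + 1 gap: 2d + 1·44 = 1074.
2d = 1074 − 44 = 1030, so d = 515 px.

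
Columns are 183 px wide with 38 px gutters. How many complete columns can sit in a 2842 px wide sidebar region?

13 columns

Each extra column adds 183 + 38 = 221 px.
(2842 + 38) / 221 = 13.03, so 13 columns fit.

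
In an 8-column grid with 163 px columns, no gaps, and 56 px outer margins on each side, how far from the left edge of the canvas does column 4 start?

545 px

Before column 4: the margin + 3 columns + 3 gaps.
Offset = 56 + 3·(163 + 0) = 56 + 489 = 545 px.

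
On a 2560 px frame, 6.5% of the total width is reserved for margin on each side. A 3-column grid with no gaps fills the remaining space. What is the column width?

742.4 px

Margins: 6.5% × 2560 = 166.4 px each, so content = 2560 − 332.8 = 2227.2 px.
With no gaps, each column is 2227.2/3 = 742.4 px.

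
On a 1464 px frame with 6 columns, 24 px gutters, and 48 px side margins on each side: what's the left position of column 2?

280 px

Content = 1464 − 2·48 = 1368 px.
6 columns + 5 gutters: 6c + 5·24 = 1368.
6c = 1368 − 120 = 1248, so c = 208 px.
Before column 2: the margin + 1 column + 1 gutter.
Offset = 48 + 1·(208 + 24) = 48 + 232 = 280 px.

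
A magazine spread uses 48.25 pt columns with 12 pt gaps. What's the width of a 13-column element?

771.25 pt

13 columns plus 12 gaps: 627.25 + 144 = 771.25 pt.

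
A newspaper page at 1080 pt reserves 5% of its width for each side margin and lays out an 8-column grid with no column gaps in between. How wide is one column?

Each margin = 5% of 1080 = 54 pt; content = 1080 − 2·54 = 972 pt.
972 / 8 = 121.5 pt per column.

121.5 pt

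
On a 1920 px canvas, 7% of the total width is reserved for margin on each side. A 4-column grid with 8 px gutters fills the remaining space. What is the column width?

Each margin = 7% of 1920 = 134.4 px; content = 1920 − 2·134.4 = 1651.2 px.
1651.2 − 3·8 = 1627.2; ÷4 gives c = 406.8 px.

406.8 px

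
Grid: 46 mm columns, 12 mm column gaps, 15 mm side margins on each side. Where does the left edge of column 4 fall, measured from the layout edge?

Each column+gutter stride is 58 mm; 3 of them past the 15 mm margin is 15 + 174 = 189 mm.

189 mm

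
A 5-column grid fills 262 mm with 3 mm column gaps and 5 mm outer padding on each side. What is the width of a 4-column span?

Subtract both margins: 262 − 2·5 = 252 mm.
5 columns + 4 column gaps: 5c + 4·3 = 252.
5c = 252 − 12 = 240, so c = 48 mm.
Span of 4: 4·48 + 3·3 = 192 + 9 = 201 mm.

201 mm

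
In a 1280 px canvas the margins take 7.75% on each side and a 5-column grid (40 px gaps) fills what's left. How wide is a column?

1280 × (1 − 2·7.75%) = 1280 × 84.5% = 1081.6 px for the columns.
Subtracting 4 gaps of 40 leaves 921.6 for 5 columns, so c = 184.32 px.

184.32 px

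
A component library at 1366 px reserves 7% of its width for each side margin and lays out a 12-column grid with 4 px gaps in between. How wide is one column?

94.23 px

Each margin = 7% of 1366 = 95.62 px; content = 1366 − 2·95.62 = 1174.76 px.
Subtracting 11 gaps of 4 leaves 1130.76 for 12 columns, so c = 94.23 px.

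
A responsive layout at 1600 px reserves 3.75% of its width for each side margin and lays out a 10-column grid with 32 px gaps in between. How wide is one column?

119.2 px

1600 × (1 − 2·3.75%) = 1600 × 92.5% = 1480 px for the columns.
Subtracting 9 gaps of 32 leaves 1192 for 10 columns, so c = 119.2 px.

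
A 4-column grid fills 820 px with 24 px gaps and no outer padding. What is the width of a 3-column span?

820 − 3·24 = 748; ÷4 gives c = 187 px.
3 columns plus 2 gaps: 561 + 48 = 609 px.

609 px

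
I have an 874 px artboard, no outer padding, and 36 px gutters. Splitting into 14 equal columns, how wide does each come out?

29 px

14c + 13·36 = 874 → 14c = 406 → c = 29 px.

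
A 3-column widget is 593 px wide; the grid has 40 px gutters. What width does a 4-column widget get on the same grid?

804 px

Subtracting 2 gutters of 40 leaves 513 for 3 columns, so c = 171 px.
4-column span = 4·171 + 3·40 = 804 px.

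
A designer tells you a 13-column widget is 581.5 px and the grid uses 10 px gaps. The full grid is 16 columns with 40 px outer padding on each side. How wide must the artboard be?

798 px

13c + 12·10 = 581.5 → 13c = 461.5 → c = 35.5 px.
Adding margins, columns and gutters: 80 + 568 + 150 = 798 px.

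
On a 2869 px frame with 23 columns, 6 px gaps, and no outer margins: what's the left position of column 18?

2125 px

2869 − 22·6 = 2737; ÷23 gives c = 119 px.
Each column+gutter stride is 125 px; with no margin, 17 of them is 2125 px.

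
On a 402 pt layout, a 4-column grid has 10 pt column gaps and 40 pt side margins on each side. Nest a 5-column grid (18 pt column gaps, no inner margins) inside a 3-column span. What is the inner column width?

Outer content = 402 − 2·40 = 322 pt.
4 columns + 3 column gaps: 4c + 3·10 = 322.
4c = 322 − 30 = 292, so c = 73 pt.
3 columns plus 2 column gaps: 219 + 20 = 239 pt.
5d + 4·18 = 239 → 5d = 167 → d = 33.4 pt.

33.4 pt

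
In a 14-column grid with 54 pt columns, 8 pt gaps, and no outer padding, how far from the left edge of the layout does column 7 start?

No margin, so column 7 starts at 6·(column + gutter) = 6·62 = 372 pt.

372 pt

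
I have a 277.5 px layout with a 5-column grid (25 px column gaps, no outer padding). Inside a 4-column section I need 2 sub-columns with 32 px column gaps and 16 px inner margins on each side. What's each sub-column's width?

76.5 px

5c + 4·25 = 277.5 → 5c = 177.5 → c = 35.5 px.
Span of 4: 4·35.5 + 3·25 = 142 + 75 = 217 px.
Inner content = 217 − 2·16 = 185 px.
2 columns + 1 column gap: 2d + 1·32 = 185.
2d = 185 − 32 = 153, so d = 76.5 px.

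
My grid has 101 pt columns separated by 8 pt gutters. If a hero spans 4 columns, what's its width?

428 pt

4-column span = 4·101 + 3·8 = 428 pt.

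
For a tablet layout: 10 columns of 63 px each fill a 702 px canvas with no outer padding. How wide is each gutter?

8 px

10·63 + 9g = 702 → 9g = 72 → g = 8 px.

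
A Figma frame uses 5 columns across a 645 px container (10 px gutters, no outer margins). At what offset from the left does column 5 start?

Subtracting 4 gutters of 10 leaves 605 for 5 columns, so c = 121 px.
Each column+gutter stride is 131 px; with no margin, 4 of them is 524 px.

524 px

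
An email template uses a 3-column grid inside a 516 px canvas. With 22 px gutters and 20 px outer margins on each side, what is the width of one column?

Inside the margins: 516 − 40 = 476 px.
476 − 2·22 = 432; ÷3 gives c = 144 px.

144 px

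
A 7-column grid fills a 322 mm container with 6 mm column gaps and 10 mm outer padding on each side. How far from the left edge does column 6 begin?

230 mm

Subtract both margins: 322 − 2·10 = 302 mm.
7c + 6·6 = 302 → 7c = 266 → c = 38 mm.
Before column 6: the margin + 5 columns + 5 column gaps.
Offset = 10 + 5·(38 + 6) = 10 + 220 = 230 mm.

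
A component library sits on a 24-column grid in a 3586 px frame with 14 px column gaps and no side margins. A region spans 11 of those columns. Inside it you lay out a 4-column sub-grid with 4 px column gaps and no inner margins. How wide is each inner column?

24 columns + 23 column gaps: 24c + 23·14 = 3586.
24c = 3586 − 322 = 3264, so c = 136 px.
11 columns plus 10 column gaps: 1496 + 140 = 1636 px.
1636 − 3·4 = 1624; ÷4 gives d = 406 px.

406 px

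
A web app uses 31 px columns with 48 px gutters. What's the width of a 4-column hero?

4-column span = 4·31 + 3·48 = 268 px.

268 px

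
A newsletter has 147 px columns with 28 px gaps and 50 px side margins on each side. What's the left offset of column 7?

Before column 7: the margin + 6 columns + 6 gaps.
Offset = 50 + 6·(147 + 28) = 50 + 1050 = 1100 px.

1100 px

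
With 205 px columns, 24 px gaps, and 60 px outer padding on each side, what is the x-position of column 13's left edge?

2808 px

Each column+gutter stride is 229 px; 12 of them past the 60 px margin is 60 + 2748 = 2808 px.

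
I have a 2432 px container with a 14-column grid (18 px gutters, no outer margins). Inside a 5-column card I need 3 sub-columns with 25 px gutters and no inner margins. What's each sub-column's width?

Subtracting 13 gutters of 18 leaves 2198 for 14 columns, so c = 157 px.
5 columns plus 4 gutters: 785 + 72 = 857 px.
Subtracting 2 gutters of 25 leaves 807 for 3 columns, so d = 269 px.

269 px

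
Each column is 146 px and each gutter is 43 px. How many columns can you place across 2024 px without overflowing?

10 columns

10 columns: 10·146 + 9·43 = 1847 px ≤ 2024.
11 columns: 2036 px > 2024. So 10.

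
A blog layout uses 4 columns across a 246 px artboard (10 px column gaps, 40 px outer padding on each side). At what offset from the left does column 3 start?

128 px

Take off 80 px of margins, leaving 166 px.
166 − 3·10 = 136; ÷4 gives c = 34 px.
Each column+gutter stride is 44 px; 2 of them past the 40 px margin is 40 + 88 = 128 px.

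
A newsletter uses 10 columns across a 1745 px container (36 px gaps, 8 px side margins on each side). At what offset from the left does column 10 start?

Content = 1745 − 2·8 = 1729 px.
10 columns + 9 gaps: 10c + 9·36 = 1729.
10c = 1729 − 324 = 1405, so c = 140.5 px.
Each column+gutter stride is 176.5 px; 9 of them past the 8 px margin is 8 + 1588.5 = 1596.5 px.

1596.5 px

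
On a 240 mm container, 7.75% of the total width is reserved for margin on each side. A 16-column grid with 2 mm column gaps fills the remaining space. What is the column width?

Each margin = 7.75% of 240 = 18.6 mm; content = 240 − 2·18.6 = 202.8 mm.
202.8 − 15·2 = 172.8; ÷16 gives c = 10.8 mm.

10.8 mm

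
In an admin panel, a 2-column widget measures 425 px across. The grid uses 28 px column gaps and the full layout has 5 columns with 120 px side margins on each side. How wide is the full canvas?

1344.5 px

2 columns + 1 column gap: 2c + 1·28 = 425.
2c = 425 − 28 = 397, so c = 198.5 px.
Canvas = 2·120 + 5·198.5 + 4·28 = 240 + 992.5 + 112 = 1344.5 px.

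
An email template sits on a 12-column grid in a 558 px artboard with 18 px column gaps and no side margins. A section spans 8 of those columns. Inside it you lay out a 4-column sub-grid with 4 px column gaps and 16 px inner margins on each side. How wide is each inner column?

12 columns + 11 column gaps: 12c + 11·18 = 558.
12c = 558 − 198 = 360, so c = 30 px.
8-column span = 8·30 + 7·18 = 366 px.
Inner content = 366 − 2·16 = 334 px.
4 columns + 3 column gaps: 4d + 3·4 = 334.
4d = 334 − 12 = 322, so d = 80.5 px.

80.5 px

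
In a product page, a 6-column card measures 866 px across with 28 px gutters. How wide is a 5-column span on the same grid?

717 px

866 − 5·28 = 726; ÷6 gives c = 121 px.
5 columns plus 4 gutters: 605 + 112 = 717 px.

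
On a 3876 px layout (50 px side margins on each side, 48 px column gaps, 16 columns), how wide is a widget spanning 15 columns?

3537 px

Inside the margins: 3876 − 100 = 3776 px.
Subtracting 15 column gaps of 48 leaves 3056 for 16 columns, so c = 191 px.
15-column span = 15·191 + 14·48 = 3537 px.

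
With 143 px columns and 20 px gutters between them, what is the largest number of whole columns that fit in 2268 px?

k columns need k·143 + (k−1)·20 = k·163 − 20.
k·163 − 20 ≤ 2268 → k ≤ 2288 / 163 ≈ 14.04, so k = 14.

14 columns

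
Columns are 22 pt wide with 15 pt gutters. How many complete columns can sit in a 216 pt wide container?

6 columns

k columns need k·22 + (k−1)·15 = k·37 − 15.
k·37 − 15 ≤ 216 → k ≤ 231 / 37 ≈ 6.24, so k = 6.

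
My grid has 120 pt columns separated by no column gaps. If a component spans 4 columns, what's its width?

480 pt

With no column gaps, 4 columns span 4·120 = 480 pt.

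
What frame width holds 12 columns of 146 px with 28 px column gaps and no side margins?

Summing: 1752 + 308 = 2060 px.

2060 px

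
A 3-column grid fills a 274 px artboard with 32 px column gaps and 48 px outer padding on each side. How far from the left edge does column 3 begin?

188 px

Subtract both margins: 274 − 2·48 = 178 px.
Subtracting 2 column gaps of 32 leaves 114 for 3 columns, so c = 38 px.
Each column+gutter stride is 70 px; 2 of them past the 48 px margin is 48 + 140 = 188 px.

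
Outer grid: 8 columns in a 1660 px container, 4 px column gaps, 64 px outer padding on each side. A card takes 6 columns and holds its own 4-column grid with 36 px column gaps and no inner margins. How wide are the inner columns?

Take off 128 px of margins, leaving 1532 px.
1532 − 7·4 = 1504; ÷8 gives c = 188 px.
Span of 6: 6·188 + 5·4 = 1128 + 20 = 1148 px.
Subtracting 3 column gaps of 36 leaves 1040 for 4 columns, so d = 260 px.

260 px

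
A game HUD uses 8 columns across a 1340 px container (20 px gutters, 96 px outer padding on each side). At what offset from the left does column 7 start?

Inside the margins: 1340 − 192 = 1148 px.
1148 − 7·20 = 1008; ÷8 gives c = 126 px.
Each column+gutter stride is 146 px; 6 of them past the 96 px margin is 96 + 876 = 972 px.

972 px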